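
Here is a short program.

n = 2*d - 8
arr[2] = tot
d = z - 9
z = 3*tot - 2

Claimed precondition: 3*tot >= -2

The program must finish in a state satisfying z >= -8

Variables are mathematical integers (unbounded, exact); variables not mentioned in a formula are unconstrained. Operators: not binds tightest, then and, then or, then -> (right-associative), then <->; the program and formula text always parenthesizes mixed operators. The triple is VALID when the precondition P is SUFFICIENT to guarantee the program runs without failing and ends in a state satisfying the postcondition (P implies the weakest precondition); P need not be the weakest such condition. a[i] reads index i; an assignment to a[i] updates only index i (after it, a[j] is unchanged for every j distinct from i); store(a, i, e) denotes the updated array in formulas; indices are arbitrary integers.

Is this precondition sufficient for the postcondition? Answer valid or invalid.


Working backward. After the program, z >= -8 must hold.
Before z := 3*tot - 2: 3*tot >= -6
Before d := z - 9: 3*tot >= -6
Before arr[2] := tot: 3*tot >= -6
Before n := 2*d - 8: 3*tot >= -6
The weakest precondition is 3*tot >= -6.
Check whether 3*tot >= -2 implies it.
Every state satisfying the precondition satisfies the weakest precondition: the implication holds.
Answer: valid


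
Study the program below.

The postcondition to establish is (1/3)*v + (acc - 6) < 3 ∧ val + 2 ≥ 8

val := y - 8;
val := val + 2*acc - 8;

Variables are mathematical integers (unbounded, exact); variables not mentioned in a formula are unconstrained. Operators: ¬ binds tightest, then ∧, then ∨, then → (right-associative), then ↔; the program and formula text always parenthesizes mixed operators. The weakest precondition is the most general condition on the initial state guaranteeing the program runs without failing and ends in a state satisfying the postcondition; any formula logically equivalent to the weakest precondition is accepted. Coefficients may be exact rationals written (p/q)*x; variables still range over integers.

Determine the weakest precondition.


Working backward. After the program, the postcondition (1/3)*v + (acc - 6) < 3 ∧ val + 2 ≥ 8 must hold; in canonical form it is acc + (1/3)*v < 9 ∧ val ≥ 6.
Before val := val + 2*acc - 8: acc + (1/3)*v < 9 ∧ 2*acc + val ≥ 14
Before val := y - 8: acc + (1/3)*v < 9 ∧ 2*acc + y ≥ 22
Answer: WP = acc + (1/3)*v < 9 ∧ 2*acc + y ≥ 22


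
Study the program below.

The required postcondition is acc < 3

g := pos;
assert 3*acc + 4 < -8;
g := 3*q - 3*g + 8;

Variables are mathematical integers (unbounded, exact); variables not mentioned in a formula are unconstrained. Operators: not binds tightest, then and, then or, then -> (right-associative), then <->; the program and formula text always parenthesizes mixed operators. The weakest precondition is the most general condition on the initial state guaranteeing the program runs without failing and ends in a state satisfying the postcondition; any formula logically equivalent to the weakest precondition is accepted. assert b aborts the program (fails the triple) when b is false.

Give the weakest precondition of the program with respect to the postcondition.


Working backward. After the program, acc < 3 must hold.
Before g := 3*q - 3*g + 8: acc < 3
Before assert 3*acc + 4 < -8: 3*acc < -12 and acc < 3
Before g := pos: 3*acc < -12 and acc < 3
Answer: WP = 3*acc < -12 and acc < 3


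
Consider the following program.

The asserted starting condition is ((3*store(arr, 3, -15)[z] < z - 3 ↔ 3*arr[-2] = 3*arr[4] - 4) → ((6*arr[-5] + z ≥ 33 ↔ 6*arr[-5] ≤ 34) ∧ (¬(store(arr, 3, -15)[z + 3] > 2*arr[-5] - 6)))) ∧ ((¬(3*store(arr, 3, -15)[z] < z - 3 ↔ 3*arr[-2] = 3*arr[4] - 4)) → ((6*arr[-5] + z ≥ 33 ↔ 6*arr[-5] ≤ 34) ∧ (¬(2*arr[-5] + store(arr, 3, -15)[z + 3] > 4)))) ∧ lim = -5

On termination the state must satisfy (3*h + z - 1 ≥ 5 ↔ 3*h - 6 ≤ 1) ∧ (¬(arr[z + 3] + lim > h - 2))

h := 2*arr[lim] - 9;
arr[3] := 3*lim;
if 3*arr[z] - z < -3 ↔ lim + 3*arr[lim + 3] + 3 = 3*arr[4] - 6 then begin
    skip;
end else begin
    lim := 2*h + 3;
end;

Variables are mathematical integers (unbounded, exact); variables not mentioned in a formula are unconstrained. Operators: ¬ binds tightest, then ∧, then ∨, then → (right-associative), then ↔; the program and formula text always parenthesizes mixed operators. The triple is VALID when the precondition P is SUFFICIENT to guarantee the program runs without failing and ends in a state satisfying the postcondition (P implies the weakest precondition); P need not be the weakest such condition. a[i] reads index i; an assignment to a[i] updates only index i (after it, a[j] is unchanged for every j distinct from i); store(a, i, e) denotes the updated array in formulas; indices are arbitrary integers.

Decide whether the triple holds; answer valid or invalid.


Working backward. After the program, the postcondition (3*h + z - 1 ≥ 5 ↔ 3*h - 6 ≤ 1) ∧ (¬(arr[z + 3] + lim > h - 2)) must hold; in canonical form it is (3*h + z ≥ 6 ↔ 3*h ≤ 7) ∧ (¬(arr[z + 3] + lim > h - 2)).
Then branch requires (3*h + z ≥ 6 ↔ 3*h ≤ 7) ∧ (¬(arr[z + 3] + lim > h - 2)); else branch requires (3*h + z ≥ 6 ↔ 3*h ≤ 7) ∧ (¬(arr[z + 3] + h > -5)).
Before the if: ((3*arr[z] < z - 3 ↔ 3*arr[lim + 3] + lim = 3*arr[4] - 9) → ((3*h + z ≥ 6 ↔ 3*h ≤ 7) ∧ (¬(arr[z + 3] + lim > h - 2)))) ∧ ((¬(3*arr[z] < z - 3 ↔ 3*arr[lim + 3] + lim = 3*arr[4] - 9)) → ((3*h + z ≥ 6 ↔ 3*h ≤ 7) ∧ (¬(arr[z + 3] + h > -5))))
Before arr[3] := 3*lim: ((3*store(arr, 3, 3*lim)[z] < z - 3 ↔ 3*store(arr, 3, 3*lim)[lim + 3] + lim = 3*arr[4] - 9) → ((3*h + z ≥ 6 ↔ 3*h ≤ 7) ∧ (¬(store(arr, 3, 3*lim)[z + 3] + lim > h - 2)))) ∧ ((¬(3*store(arr, 3, 3*lim)[z] < z - 3 ↔ 3*store(arr, 3, 3*lim)[lim + 3] + lim = 3*arr[4] - 9)) → ((3*h + z ≥ 6 ↔ 3*h ≤ 7) ∧ (¬(store(arr, 3, 3*lim)[z + 3] + h > -5))))
Before h := 2*arr[lim] - 9: ((3*store(arr, 3, 3*lim)[z] < z - 3 ↔ 3*store(arr, 3, 3*lim)[lim + 3] + lim = 3*arr[4] - 9) → ((6*arr[lim] + z ≥ 33 ↔ 6*arr[lim] ≤ 34) ∧ (¬(store(arr, 3, 3*lim)[z + 3] + lim > 2*arr[lim] - 11)))) ∧ ((¬(3*store(arr, 3, 3*lim)[z] < z - 3 ↔ 3*store(arr, 3, 3*lim)[lim + 3] + lim = 3*arr[4] - 9)) → ((6*arr[lim] + z ≥ 33 ↔ 6*arr[lim] ≤ 34) ∧ (¬(2*arr[lim] + store(arr, 3, 3*lim)[z + 3] > 4))))
The weakest precondition is ((3*store(arr, 3, 3*lim)[z] < z - 3 ↔ 3*store(arr, 3, 3*lim)[lim + 3] + lim = 3*arr[4] - 9) → ((6*arr[lim] + z ≥ 33 ↔ 6*arr[lim] ≤ 34) ∧ (¬(store(arr, 3, 3*lim)[z + 3] + lim > 2*arr[lim] - 11)))) ∧ ((¬(3*store(arr, 3, 3*lim)[z] < z - 3 ↔ 3*store(arr, 3, 3*lim)[lim + 3] + lim = 3*arr[4] - 9)) → ((6*arr[lim] + z ≥ 33 ↔ 6*arr[lim] ≤ 34) ∧ (¬(2*arr[lim] + store(arr, 3, 3*lim)[z + 3] > 4)))).
Check whether ((3*store(arr, 3, -15)[z] < z - 3 ↔ 3*arr[-2] = 3*arr[4] - 4) → ((6*arr[-5] + z ≥ 33 ↔ 6*arr[-5] ≤ 34) ∧ (¬(store(arr, 3, -15)[z + 3] > 2*arr[-5] - 6)))) ∧ ((¬(3*store(arr, 3, -15)[z] < z - 3 ↔ 3*arr[-2] = 3*arr[4] - 4)) → ((6*arr[-5] + z ≥ 33 ↔ 6*arr[-5] ≤ 34) ∧ (¬(2*arr[-5] + store(arr, 3, -15)[z + 3] > 4)))) ∧ lim = -5 implies it.
Every state satisfying the precondition satisfies the weakest precondition: the implication holds.
Answer: valid


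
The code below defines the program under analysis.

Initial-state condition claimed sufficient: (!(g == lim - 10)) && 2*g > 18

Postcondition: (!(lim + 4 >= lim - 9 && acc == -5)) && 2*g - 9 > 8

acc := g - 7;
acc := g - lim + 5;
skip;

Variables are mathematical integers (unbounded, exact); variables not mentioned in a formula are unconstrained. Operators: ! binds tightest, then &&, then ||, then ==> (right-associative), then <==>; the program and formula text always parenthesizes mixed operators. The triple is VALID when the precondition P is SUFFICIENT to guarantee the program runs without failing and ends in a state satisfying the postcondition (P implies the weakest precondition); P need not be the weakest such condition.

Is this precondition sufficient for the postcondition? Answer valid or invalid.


Working backward. After the program, the postcondition (!(lim + 4 >= lim - 9 && acc == -5)) && 2*g - 9 > 8 must hold; in canonical form it is (!(acc == -5)) && 2*g > 17.
Before skip: (!(acc == -5)) && 2*g > 17
Before acc := g - lim + 5: (!(g == lim - 10)) && 2*g > 17
Before acc := g - 7: (!(g == lim - 10)) && 2*g > 17
The weakest precondition is (!(g == lim - 10)) && 2*g > 17.
Check whether (!(g == lim - 10)) && 2*g > 18 implies it.
Every state satisfying the precondition satisfies the weakest precondition: the implication holds.
Answer: valid


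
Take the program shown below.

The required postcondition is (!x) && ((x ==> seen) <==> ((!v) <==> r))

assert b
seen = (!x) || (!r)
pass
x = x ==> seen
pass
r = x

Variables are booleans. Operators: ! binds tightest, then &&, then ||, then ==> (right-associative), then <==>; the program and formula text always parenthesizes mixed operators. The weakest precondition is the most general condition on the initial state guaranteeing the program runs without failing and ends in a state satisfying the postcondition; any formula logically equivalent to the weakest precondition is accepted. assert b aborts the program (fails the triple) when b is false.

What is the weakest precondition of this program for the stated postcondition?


Working backward. After the program, (!x) && ((x ==> seen) <==> ((!v) <==> r)) must hold.
Before r := x: (!x) && ((x ==> seen) <==> ((!v) <==> x))
Before skip: (!x) && ((x ==> seen) <==> ((!v) <==> x))
Before x := x ==> seen: (!(x ==> seen)) && (((x ==> seen) ==> seen) <==> ((!v) <==> (x ==> seen)))
Before skip: (!(x ==> seen)) && (((x ==> seen) ==> seen) <==> ((!v) <==> (x ==> seen)))
Before seen := (!x) || (!r): (!(x ==> ((!x) || (!r)))) && (((x ==> ((!x) || (!r))) ==> ((!x) || (!r))) <==> ((!v) <==> (x ==> ((!x) || (!r)))))
Before assert b: b && (!(x ==> ((!x) || (!r)))) && (((x ==> ((!x) || (!r))) ==> ((!x) || (!r))) <==> ((!v) <==> (x ==> ((!x) || (!r)))))
Answer: WP = b && (!(x ==> ((!x) || (!r)))) && (((x ==> ((!x) || (!r))) ==> ((!x) || (!r))) <==> ((!v) <==> (x ==> ((!x) || (!r)))))


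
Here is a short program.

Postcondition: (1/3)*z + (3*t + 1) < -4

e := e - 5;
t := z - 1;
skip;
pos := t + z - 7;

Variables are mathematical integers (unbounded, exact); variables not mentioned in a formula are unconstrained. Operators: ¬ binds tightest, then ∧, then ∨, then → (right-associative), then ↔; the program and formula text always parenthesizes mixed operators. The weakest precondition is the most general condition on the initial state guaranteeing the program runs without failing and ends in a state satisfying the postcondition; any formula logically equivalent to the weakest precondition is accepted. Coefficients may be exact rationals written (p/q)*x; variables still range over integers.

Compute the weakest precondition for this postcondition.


Working backward. After the program, the postcondition (1/3)*z + (3*t + 1) < -4 must hold; in canonical form it is 3*t + (1/3)*z < -5.
Before pos := t + z - 7: 3*t + (1/3)*z < -5
Before skip: 3*t + (1/3)*z < -5
Before t := z - 1: (10/3)*z < -2
Before e := e - 5: (10/3)*z < -2
Answer: WP = (10/3)*z < -2


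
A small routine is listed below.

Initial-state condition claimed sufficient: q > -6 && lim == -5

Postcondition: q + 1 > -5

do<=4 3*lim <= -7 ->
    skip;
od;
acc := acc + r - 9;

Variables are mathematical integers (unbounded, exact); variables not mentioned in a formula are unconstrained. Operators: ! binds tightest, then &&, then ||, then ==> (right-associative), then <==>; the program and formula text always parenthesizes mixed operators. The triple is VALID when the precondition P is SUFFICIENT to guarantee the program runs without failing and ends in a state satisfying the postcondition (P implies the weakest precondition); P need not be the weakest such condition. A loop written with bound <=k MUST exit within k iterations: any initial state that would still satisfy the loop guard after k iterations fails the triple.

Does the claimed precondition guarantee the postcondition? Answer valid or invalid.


Working backward. After the program, the postcondition q + 1 > -5 must hold; in canonical form it is q > -6.
Before acc := acc + r - 9: q > -6
Before the loop (bound <=4), unroll the exhaustion recursion (WP_0 = exit-now case; WP_j = one more guarded iteration, up to j = 4):
  WP_0: (!(3*lim <= -7)) && q > -6
  WP_1: (3*lim <= -7 ==> ((!(3*lim <= -7)) && q > -6)) && ((!(3*lim <= -7)) ==> q > -6)
  WP_2: (3*lim <= -7 ==> ((3*lim <= -7 ==> ((!(3*lim <= -7)) && q > -6)) && ((!(3*lim <= -7)) ==> q > -6))) && ((!(3*lim <= -7)) ==> q > -6)
  WP_3: (3*lim <= -7 ==> ((3*lim <= -7 ==> ((3*lim <= -7 ==> ((!(3*lim <= -7)) && q > -6)) && ((!(3*lim <= -7)) ==> q > -6))) && ((!(3*lim <= -7)) ==> q > -6))) && ((!(3*lim <= -7)) ==> q > -6)
  WP_4: (3*lim <= -7 ==> ((3*lim <= -7 ==> ((3*lim <= -7 ==> ((3*lim <= -7 ==> ((!(3*lim <= -7)) && q > -6)) && ((!(3*lim <= -7)) ==> q > -6))) && ((!(3*lim <= -7)) ==> q > -6))) && ((!(3*lim <= -7)) ==> q > -6))) && ((!(3*lim <= -7)) ==> q > -6)
So before the loop: (3*lim <= -7 ==> ((3*lim <= -7 ==> ((3*lim <= -7 ==> ((3*lim <= -7 ==> ((!(3*lim <= -7)) && q > -6)) && ((!(3*lim <= -7)) ==> q > -6))) && ((!(3*lim <= -7)) ==> q > -6))) && ((!(3*lim <= -7)) ==> q > -6))) && ((!(3*lim <= -7)) ==> q > -6)
The weakest precondition is (3*lim <= -7 ==> ((3*lim <= -7 ==> ((3*lim <= -7 ==> ((3*lim <= -7 ==> ((!(3*lim <= -7)) && q > -6)) && ((!(3*lim <= -7)) ==> q > -6))) && ((!(3*lim <= -7)) ==> q > -6))) && ((!(3*lim <= -7)) ==> q > -6))) && ((!(3*lim <= -7)) ==> q > -6).
Check whether q > -6 && lim == -5 implies it.
Countermodel: at the initial state lim = -5, q = -5, the precondition holds but the weakest precondition fails.
Answer: invalid


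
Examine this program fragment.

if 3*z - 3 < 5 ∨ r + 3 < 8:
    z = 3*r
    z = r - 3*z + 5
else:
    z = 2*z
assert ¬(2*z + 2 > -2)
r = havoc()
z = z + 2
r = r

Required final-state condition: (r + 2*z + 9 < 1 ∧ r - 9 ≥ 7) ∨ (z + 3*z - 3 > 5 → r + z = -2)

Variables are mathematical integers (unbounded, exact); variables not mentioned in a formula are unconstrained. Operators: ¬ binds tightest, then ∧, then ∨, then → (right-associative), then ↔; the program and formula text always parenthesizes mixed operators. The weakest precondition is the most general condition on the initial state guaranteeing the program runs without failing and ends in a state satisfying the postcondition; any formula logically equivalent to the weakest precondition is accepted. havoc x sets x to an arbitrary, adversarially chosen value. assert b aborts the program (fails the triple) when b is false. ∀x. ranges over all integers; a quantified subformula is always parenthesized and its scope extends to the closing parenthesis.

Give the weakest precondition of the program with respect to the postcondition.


Working backward. After the program, the postcondition (r + 2*z + 9 < 1 ∧ r - 9 ≥ 7) ∨ (z + 3*z - 3 > 5 → r + z = -2) must hold; in canonical form it is (r + 2*z < -8 ∧ r ≥ 16) ∨ (4*z > 8 → r + z = -2).
Before r := r: (r + 2*z < -8 ∧ r ≥ 16) ∨ (4*z > 8 → r + z = -2)
Before z := z + 2: (r + 2*z < -12 ∧ r ≥ 16) ∨ (4*z > 0 → r + z = -4)
Before havoc r: ∀r_1. ((r_1 + 2*z < -12 ∧ r_1 ≥ 16) ∨ (4*z > 0 → r_1 + z = -4))
Before assert ¬(2*z + 2 > -2): (¬(2*z > -4)) ∧ (∀r_1. ((r_1 + 2*z < -12 ∧ r_1 ≥ 16) ∨ (4*z > 0 → r_1 + z = -4)))
Then branch requires (¬(16*r < 14)) ∧ (∀r_1. ((r_1 < 16*r - 22 ∧ r_1 ≥ 16) ∨ (32*r < 20 → r_1 = 8*r - 9))); else branch requires (¬(4*z > -4)) ∧ (∀r_1. ((r_1 + 4*z < -12 ∧ r_1 ≥ 16) ∨ (8*z > 0 → r_1 + 2*z = -4))).
Before the if: ((3*z < 8 ∨ r < 5) → ((¬(16*r < 14)) ∧ (∀r_1. ((r_1 < 16*r - 22 ∧ r_1 ≥ 16) ∨ (32*r < 20 → r_1 = 8*r - 9))))) ∧ ((¬(3*z < 8 ∨ r < 5)) → ((¬(4*z > -4)) ∧ (∀r_1. ((r_1 + 4*z < -12 ∧ r_1 ≥ 16) ∨ (8*z > 0 → r_1 + 2*z = -4)))))
Answer: WP = ((3*z < 8 ∨ r < 5) → ((¬(16*r < 14)) ∧ (∀r_1. ((r_1 < 16*r - 22 ∧ r_1 ≥ 16) ∨ (32*r < 20 → r_1 = 8*r - 9))))) ∧ ((¬(3*z < 8 ∨ r < 5)) → ((¬(4*z > -4)) ∧ (∀r_1. ((r_1 + 4*z < -12 ∧ r_1 ≥ 16) ∨ (8*z > 0 → r_1 + 2*z = -4)))))


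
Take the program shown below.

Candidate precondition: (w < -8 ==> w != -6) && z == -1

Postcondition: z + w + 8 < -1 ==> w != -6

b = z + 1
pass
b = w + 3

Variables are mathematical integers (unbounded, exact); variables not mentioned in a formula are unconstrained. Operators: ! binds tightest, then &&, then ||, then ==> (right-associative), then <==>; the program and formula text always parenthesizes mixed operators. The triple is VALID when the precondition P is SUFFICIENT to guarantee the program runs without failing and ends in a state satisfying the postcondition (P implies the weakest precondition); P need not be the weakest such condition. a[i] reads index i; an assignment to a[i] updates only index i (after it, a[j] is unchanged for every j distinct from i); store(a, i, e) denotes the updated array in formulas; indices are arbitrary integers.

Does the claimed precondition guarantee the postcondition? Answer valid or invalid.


Working backward. After the program, the postcondition z + w + 8 < -1 ==> w != -6 must hold; in canonical form it is w + z < -9 ==> w != -6.
Before b := w + 3: w + z < -9 ==> w != -6
Before skip: w + z < -9 ==> w != -6
Before b := z + 1: w + z < -9 ==> w != -6
The weakest precondition is w + z < -9 ==> w != -6.
Check whether (w < -8 ==> w != -6) && z == -1 implies it.
Every state satisfying the precondition satisfies the weakest precondition: the implication holds.
Answer: valid


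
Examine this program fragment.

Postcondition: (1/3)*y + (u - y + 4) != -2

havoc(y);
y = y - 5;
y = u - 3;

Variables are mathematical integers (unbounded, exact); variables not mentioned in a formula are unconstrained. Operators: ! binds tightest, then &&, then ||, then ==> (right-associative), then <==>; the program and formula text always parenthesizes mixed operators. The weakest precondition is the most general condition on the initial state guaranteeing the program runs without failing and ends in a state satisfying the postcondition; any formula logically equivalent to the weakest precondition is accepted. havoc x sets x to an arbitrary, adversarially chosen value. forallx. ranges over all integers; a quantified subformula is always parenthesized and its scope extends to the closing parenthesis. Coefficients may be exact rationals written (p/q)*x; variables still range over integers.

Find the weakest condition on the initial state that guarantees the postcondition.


Working backward. After the program, the postcondition (1/3)*y + (u - y + 4) != -2 must hold; in canonical form it is u != (2/3)*y - 6.
Before y := u - 3: (1/3)*u != -8
Before y := y - 5: (1/3)*u != -8
Before havoc y: (1/3)*u != -8
Answer: WP = (1/3)*u != -8


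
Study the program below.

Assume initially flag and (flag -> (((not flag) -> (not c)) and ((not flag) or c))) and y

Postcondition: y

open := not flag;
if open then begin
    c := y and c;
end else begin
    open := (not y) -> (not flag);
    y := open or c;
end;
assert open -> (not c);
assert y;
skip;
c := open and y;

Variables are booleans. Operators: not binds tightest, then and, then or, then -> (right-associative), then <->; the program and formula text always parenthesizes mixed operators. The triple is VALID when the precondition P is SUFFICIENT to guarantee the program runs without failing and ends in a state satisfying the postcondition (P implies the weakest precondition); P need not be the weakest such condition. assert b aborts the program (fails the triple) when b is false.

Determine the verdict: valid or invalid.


Working backward. After the program, y must hold.
Before c := open and y: y
Before skip: y
Before assert y: y
Before assert open -> (not c): (open -> (not c)) and y
Then branch requires (open -> (not (y and c))) and y; else branch requires (((not y) -> (not flag)) -> (not c)) and (((not y) -> (not flag)) or c).
Before the if: (open -> ((open -> (not (y and c))) and y)) and ((not open) -> ((((not y) -> (not flag)) -> (not c)) and (((not y) -> (not flag)) or c)))
Before open := not flag: ((not flag) -> (((not flag) -> (not (y and c))) and y)) and (flag -> ((((not y) -> (not flag)) -> (not c)) and (((not y) -> (not flag)) or c)))
The weakest precondition is ((not flag) -> (((not flag) -> (not (y and c))) and y)) and (flag -> ((((not y) -> (not flag)) -> (not c)) and (((not y) -> (not flag)) or c))).
Check whether flag and (flag -> (((not flag) -> (not c)) and ((not flag) or c))) and y implies it.
Countermodel: at the initial state c = true, flag = true, y = true, the precondition holds but the weakest precondition fails.
Answer: invalid


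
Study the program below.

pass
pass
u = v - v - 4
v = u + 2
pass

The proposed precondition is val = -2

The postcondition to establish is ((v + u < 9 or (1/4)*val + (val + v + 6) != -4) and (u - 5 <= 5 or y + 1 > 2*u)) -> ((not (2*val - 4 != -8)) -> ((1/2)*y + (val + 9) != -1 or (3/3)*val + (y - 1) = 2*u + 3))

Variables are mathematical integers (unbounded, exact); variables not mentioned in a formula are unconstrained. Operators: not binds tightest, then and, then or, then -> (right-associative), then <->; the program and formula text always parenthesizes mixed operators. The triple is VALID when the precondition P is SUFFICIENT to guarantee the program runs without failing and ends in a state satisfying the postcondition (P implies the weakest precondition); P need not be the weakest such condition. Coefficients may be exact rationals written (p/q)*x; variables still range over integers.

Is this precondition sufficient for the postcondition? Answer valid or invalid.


Working backward. After the program, the postcondition ((v + u < 9 or (1/4)*val + (val + v + 6) != -4) and (u - 5 <= 5 or y + 1 > 2*u)) -> ((not (2*val - 4 != -8)) -> ((1/2)*y + (val + 9) != -1 or (3/3)*val + (y - 1) = 2*u + 3)) must hold; in canonical form it is ((u + v < 9 or v + (5/4)*val != -10) and (u <= 10 or y > 2*u - 1)) -> ((not (2*val != -4)) -> (val + (1/2)*y != -10 or val + y = 2*u + 4)).
Before skip: ((u + v < 9 or v + (5/4)*val != -10) and (u <= 10 or y > 2*u - 1)) -> ((not (2*val != -4)) -> (val + (1/2)*y != -10 or val + y = 2*u + 4))
Before v := u + 2: ((2*u < 7 or u + (5/4)*val != -12) and (u <= 10 or y > 2*u - 1)) -> ((not (2*val != -4)) -> (val + (1/2)*y != -10 or val + y = 2*u + 4))
Before u := v - v - 4: (not (2*val != -4)) -> (val + (1/2)*y != -10 or val + y = -4)
Before skip: (not (2*val != -4)) -> (val + (1/2)*y != -10 or val + y = -4)
Before skip: (not (2*val != -4)) -> (val + (1/2)*y != -10 or val + y = -4)
The weakest precondition is (not (2*val != -4)) -> (val + (1/2)*y != -10 or val + y = -4).
Check whether val = -2 implies it.
Countermodel: at the initial state val = -2, y = -16, the precondition holds but the weakest precondition fails.
Answer: invalid


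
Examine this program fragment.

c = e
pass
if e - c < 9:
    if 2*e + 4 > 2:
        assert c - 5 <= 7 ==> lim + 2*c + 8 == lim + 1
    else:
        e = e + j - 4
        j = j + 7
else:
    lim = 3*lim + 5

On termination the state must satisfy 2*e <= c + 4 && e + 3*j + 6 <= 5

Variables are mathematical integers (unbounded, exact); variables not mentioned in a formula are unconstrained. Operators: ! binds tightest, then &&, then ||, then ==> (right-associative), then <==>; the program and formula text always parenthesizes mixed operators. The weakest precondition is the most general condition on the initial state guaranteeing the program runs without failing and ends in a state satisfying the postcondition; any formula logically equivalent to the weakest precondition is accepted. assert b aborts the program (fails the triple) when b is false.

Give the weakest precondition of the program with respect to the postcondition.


Working backward. After the program, the postcondition 2*e <= c + 4 && e + 3*j + 6 <= 5 must hold; in canonical form it is 2*e <= c + 4 && e + 3*j <= -1.
Then branch requires (2*e > -2 ==> ((c <= 12 ==> 2*c == -7) && 2*e <= c + 4 && e + 3*j <= -1)) && ((!(2*e > -2)) ==> (2*e + 2*j <= c + 12 && e + 4*j <= -18)); else branch requires 2*e <= c + 4 && e + 3*j <= -1.
Before the if: (e < c + 9 ==> ((2*e > -2 ==> ((c <= 12 ==> 2*c == -7) && 2*e <= c + 4 && e + 3*j <= -1)) && ((!(2*e > -2)) ==> (2*e + 2*j <= c + 12 && e + 4*j <= -18)))) && ((!(e < c + 9)) ==> (2*e <= c + 4 && e + 3*j <= -1))
Before skip: (e < c + 9 ==> ((2*e > -2 ==> ((c <= 12 ==> 2*c == -7) && 2*e <= c + 4 && e + 3*j <= -1)) && ((!(2*e > -2)) ==> (2*e + 2*j <= c + 12 && e + 4*j <= -18)))) && ((!(e < c + 9)) ==> (2*e <= c + 4 && e + 3*j <= -1))
Before c := e: (2*e > -2 ==> ((e <= 12 ==> 2*e == -7) && e <= 4 && e + 3*j <= -1)) && ((!(2*e > -2)) ==> (e + 2*j <= 12 && e + 4*j <= -18))
Answer: WP = (2*e > -2 ==> ((e <= 12 ==> 2*e == -7) && e <= 4 && e + 3*j <= -1)) && ((!(2*e > -2)) ==> (e + 2*j <= 12 && e + 4*j <= -18))


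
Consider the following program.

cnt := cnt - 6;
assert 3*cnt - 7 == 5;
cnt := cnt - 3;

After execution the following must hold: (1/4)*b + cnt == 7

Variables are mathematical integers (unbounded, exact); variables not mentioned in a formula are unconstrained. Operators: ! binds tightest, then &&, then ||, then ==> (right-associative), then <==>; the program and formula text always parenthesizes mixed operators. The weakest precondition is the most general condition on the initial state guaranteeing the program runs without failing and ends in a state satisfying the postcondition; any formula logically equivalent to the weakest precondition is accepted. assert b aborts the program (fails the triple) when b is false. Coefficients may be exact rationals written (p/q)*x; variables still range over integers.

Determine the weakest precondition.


Working backward. After the program, (1/4)*b + cnt == 7 must hold.
Before cnt := cnt - 3: (1/4)*b + cnt == 10
Before assert 3*cnt - 7 == 5: 3*cnt == 12 && (1/4)*b + cnt == 10
Before cnt := cnt - 6: 3*cnt == 30 && (1/4)*b + cnt == 16
Answer: WP = 3*cnt == 30 && (1/4)*b + cnt == 16


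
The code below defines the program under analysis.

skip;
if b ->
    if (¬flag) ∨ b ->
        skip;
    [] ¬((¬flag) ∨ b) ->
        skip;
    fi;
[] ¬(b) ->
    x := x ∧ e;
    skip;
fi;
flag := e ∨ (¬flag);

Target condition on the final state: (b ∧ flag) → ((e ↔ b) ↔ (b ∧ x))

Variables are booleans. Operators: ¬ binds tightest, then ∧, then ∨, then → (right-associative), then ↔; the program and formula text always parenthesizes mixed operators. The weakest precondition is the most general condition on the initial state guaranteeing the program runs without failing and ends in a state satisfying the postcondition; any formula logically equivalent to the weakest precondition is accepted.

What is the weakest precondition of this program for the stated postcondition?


Working backward. After the program, (b ∧ flag) → ((e ↔ b) ↔ (b ∧ x)) must hold.
Before flag := e ∨ (¬flag): (b ∧ (e ∨ (¬flag))) → ((e ↔ b) ↔ (b ∧ x))
Then branch requires (((¬flag) ∨ b) → ((b ∧ (e ∨ (¬flag))) → ((e ↔ b) ↔ (b ∧ x)))) ∧ ((¬((¬flag) ∨ b)) → ((b ∧ (e ∨ (¬flag))) → ((e ↔ b) ↔ (b ∧ x)))); else branch requires (b ∧ (e ∨ (¬flag))) → ((e ↔ b) ↔ (b ∧ x ∧ e)).
Before the if: (b → ((((¬flag) ∨ b) → ((b ∧ (e ∨ (¬flag))) → ((e ↔ b) ↔ (b ∧ x)))) ∧ ((¬((¬flag) ∨ b)) → ((b ∧ (e ∨ (¬flag))) → ((e ↔ b) ↔ (b ∧ x)))))) ∧ ((¬b) → ((b ∧ (e ∨ (¬flag))) → ((e ↔ b) ↔ (b ∧ x ∧ e))))
Before skip: (b → ((((¬flag) ∨ b) → ((b ∧ (e ∨ (¬flag))) → ((e ↔ b) ↔ (b ∧ x)))) ∧ ((¬((¬flag) ∨ b)) → ((b ∧ (e ∨ (¬flag))) → ((e ↔ b) ↔ (b ∧ x)))))) ∧ ((¬b) → ((b ∧ (e ∨ (¬flag))) → ((e ↔ b) ↔ (b ∧ x ∧ e))))
Answer: WP = (b → ((((¬flag) ∨ b) → ((b ∧ (e ∨ (¬flag))) → ((e ↔ b) ↔ (b ∧ x)))) ∧ ((¬((¬flag) ∨ b)) → ((b ∧ (e ∨ (¬flag))) → ((e ↔ b) ↔ (b ∧ x)))))) ∧ ((¬b) → ((b ∧ (e ∨ (¬flag))) → ((e ↔ b) ↔ (b ∧ x ∧ e))))


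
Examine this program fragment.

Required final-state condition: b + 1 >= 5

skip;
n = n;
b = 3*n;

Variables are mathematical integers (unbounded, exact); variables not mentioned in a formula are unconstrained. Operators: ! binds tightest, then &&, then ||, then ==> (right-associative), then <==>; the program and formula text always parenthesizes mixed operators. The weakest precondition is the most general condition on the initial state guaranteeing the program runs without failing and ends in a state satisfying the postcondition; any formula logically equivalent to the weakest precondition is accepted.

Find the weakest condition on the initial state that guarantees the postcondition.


Working backward. After the program, the postcondition b + 1 >= 5 must hold; in canonical form it is b >= 4.
Before b := 3*n: 3*n >= 4
Before n := n: 3*n >= 4
Before skip: 3*n >= 4
Answer: WP = 3*n >= 4


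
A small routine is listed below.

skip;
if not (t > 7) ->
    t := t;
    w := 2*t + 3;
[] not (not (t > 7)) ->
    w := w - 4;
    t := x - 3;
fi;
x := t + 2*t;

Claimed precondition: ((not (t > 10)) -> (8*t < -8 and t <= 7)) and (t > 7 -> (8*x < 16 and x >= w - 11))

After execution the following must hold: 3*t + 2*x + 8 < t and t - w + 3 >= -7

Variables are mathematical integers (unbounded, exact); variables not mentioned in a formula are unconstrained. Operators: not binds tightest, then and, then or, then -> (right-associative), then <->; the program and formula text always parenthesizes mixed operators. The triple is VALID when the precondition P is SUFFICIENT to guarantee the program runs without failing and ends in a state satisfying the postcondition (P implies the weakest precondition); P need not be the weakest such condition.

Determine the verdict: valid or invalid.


Working backward. After the program, the postcondition 3*t + 2*x + 8 < t and t - w + 3 >= -7 must hold; in canonical form it is 2*t + 2*x < -8 and t >= w - 10.
Before x := t + 2*t: 8*t < -8 and t >= w - 10
Then branch requires 8*t < -8 and t <= 7; else branch requires 8*x < 16 and x >= w - 11.
Before the if: ((not (t > 7)) -> (8*t < -8 and t <= 7)) and (t > 7 -> (8*x < 16 and x >= w - 11))
Before skip: ((not (t > 7)) -> (8*t < -8 and t <= 7)) and (t > 7 -> (8*x < 16 and x >= w - 11))
The weakest precondition is ((not (t > 7)) -> (8*t < -8 and t <= 7)) and (t > 7 -> (8*x < 16 and x >= w - 11)).
Check whether ((not (t > 10)) -> (8*t < -8 and t <= 7)) and (t > 7 -> (8*x < 16 and x >= w - 11)) implies it.
Every state satisfying the precondition satisfies the weakest precondition: the implication holds.
Answer: valid


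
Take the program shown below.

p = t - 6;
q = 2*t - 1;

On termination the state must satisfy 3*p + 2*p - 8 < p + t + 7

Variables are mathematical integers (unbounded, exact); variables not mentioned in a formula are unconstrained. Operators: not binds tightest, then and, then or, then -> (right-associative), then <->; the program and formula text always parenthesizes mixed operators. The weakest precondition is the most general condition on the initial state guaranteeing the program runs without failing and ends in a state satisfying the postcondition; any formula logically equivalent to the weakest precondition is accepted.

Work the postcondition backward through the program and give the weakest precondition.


Working backward. After the program, the postcondition 3*p + 2*p - 8 < p + t + 7 must hold; in canonical form it is 4*p < t + 15.
Before q := 2*t - 1: 4*p < t + 15
Before p := t - 6: 3*t < 39
Answer: WP = 3*t < 39


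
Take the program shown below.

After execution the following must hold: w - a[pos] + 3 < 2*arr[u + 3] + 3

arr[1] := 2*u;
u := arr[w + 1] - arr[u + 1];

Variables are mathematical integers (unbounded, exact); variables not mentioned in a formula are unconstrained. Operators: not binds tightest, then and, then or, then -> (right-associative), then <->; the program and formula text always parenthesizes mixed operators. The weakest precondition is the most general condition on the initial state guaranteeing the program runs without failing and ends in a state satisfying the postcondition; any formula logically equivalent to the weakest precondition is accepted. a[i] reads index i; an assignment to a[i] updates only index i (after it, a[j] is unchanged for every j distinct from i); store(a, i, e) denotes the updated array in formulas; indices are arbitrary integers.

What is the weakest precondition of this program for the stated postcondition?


Working backward. After the program, the postcondition w - a[pos] + 3 < 2*arr[u + 3] + 3 must hold; in canonical form it is w < a[pos] + 2*arr[u + 3].
Before u := arr[w + 1] - arr[u + 1]: w < a[pos] + 2*arr[-arr[u + 1] + arr[w + 1] + 3]
Before arr[1] := 2*u: w < a[pos] + 2*store(arr, 1, 2*u)[-store(arr, 1, 2*u)[u + 1] + store(arr, 1, 2*u)[w + 1] + 3]
Answer: WP = w < a[pos] + 2*store(arr, 1, 2*u)[-store(arr, 1, 2*u)[u + 1] + store(arr, 1, 2*u)[w + 1] + 3]


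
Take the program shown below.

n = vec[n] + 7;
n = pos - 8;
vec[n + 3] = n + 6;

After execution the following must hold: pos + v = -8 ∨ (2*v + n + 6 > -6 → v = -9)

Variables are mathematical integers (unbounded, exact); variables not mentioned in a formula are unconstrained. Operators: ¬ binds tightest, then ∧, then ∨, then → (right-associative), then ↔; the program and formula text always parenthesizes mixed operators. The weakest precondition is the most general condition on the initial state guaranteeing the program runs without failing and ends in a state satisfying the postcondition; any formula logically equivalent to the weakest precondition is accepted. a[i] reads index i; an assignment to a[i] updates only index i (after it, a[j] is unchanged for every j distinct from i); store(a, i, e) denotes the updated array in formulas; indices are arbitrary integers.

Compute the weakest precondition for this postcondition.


Working backward. After the program, the postcondition pos + v = -8 ∨ (2*v + n + 6 > -6 → v = -9) must hold; in canonical form it is pos + v = -8 ∨ (n + 2*v > -12 → v = -9).
Before vec[n + 3] := n + 6: pos + v = -8 ∨ (n + 2*v > -12 → v = -9)
Before n := pos - 8: pos + v = -8 ∨ (pos + 2*v > -4 → v = -9)
Before n := vec[n] + 7: pos + v = -8 ∨ (pos + 2*v > -4 → v = -9)
Answer: WP = pos + v = -8 ∨ (pos + 2*v > -4 → v = -9)


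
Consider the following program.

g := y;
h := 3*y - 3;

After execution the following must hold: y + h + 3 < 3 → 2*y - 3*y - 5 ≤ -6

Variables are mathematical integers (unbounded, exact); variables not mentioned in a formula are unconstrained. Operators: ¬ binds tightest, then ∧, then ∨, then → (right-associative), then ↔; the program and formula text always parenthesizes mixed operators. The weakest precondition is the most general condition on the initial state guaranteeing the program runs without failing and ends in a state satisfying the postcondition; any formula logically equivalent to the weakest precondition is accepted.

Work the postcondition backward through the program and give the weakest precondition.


Working backward. After the program, the postcondition y + h + 3 < 3 → 2*y - 3*y - 5 ≤ -6 must hold; in canonical form it is h + y < 0 → y ≥ 1.
Before h := 3*y - 3: 4*y < 3 → y ≥ 1
Before g := y: 4*y < 3 → y ≥ 1
Answer: WP = 4*y < 3 → y ≥ 1


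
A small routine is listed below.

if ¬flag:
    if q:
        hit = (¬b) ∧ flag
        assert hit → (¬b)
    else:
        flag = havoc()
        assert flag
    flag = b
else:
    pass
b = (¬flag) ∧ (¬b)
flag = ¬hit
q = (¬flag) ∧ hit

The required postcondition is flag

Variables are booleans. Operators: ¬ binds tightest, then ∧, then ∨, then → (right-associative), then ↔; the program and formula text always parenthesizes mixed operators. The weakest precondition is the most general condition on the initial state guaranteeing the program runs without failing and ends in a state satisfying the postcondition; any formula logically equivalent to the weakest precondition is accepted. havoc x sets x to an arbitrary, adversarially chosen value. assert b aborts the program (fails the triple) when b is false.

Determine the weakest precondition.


Working backward. After the program, flag must hold.
Before q := (¬flag) ∧ hit: flag
Before flag := ¬hit: ¬hit
Before b := (¬flag) ∧ (¬b): ¬hit
Then branch requires (q → ((((¬b) ∧ flag) → (¬b)) ∧ (¬((¬b) ∧ flag)))) ∧ q; else branch requires ¬hit.
Before the if: ((¬flag) → ((q → ((((¬b) ∧ flag) → (¬b)) ∧ (¬((¬b) ∧ flag)))) ∧ q)) ∧ (flag → (¬hit))
Answer: WP = ((¬flag) → ((q → ((((¬b) ∧ flag) → (¬b)) ∧ (¬((¬b) ∧ flag)))) ∧ q)) ∧ (flag → (¬hit))


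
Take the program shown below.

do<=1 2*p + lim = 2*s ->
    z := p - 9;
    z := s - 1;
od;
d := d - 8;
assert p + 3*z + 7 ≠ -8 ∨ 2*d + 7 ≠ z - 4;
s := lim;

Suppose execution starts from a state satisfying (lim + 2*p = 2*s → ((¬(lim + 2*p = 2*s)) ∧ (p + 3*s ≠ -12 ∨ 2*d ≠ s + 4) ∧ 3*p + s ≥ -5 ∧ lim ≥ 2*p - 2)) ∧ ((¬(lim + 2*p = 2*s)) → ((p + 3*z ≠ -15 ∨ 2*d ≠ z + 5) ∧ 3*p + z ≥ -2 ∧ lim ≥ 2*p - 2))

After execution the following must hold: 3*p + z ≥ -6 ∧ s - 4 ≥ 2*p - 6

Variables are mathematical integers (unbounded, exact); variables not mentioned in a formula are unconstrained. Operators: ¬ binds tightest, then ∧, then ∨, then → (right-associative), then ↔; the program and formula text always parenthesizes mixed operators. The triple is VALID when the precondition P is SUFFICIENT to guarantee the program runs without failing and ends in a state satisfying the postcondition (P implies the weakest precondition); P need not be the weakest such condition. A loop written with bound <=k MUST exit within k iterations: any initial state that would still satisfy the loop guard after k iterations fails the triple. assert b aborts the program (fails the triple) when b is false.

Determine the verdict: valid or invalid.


Working backward. After the program, the postcondition 3*p + z ≥ -6 ∧ s - 4 ≥ 2*p - 6 must hold; in canonical form it is 3*p + z ≥ -6 ∧ s ≥ 2*p - 2.
Before s := lim: 3*p + z ≥ -6 ∧ lim ≥ 2*p - 2
Before assert p + 3*z + 7 ≠ -8 ∨ 2*d + 7 ≠ z - 4: (p + 3*z ≠ -15 ∨ 2*d ≠ z - 11) ∧ 3*p + z ≥ -6 ∧ lim ≥ 2*p - 2
Before d := d - 8: (p + 3*z ≠ -15 ∨ 2*d ≠ z + 5) ∧ 3*p + z ≥ -6 ∧ lim ≥ 2*p - 2
Before the loop (bound <=1), unroll the exhaustion recursion (WP_0 = exit-now case; WP_j = one more guarded iteration, up to j = 1):
  WP_0: (¬(lim + 2*p = 2*s)) ∧ (p + 3*z ≠ -15 ∨ 2*d ≠ z + 5) ∧ 3*p + z ≥ -6 ∧ lim ≥ 2*p - 2
  WP_1: (lim + 2*p = 2*s → ((¬(lim + 2*p = 2*s)) ∧ (p + 3*s ≠ -12 ∨ 2*d ≠ s + 4) ∧ 3*p + s ≥ -5 ∧ lim ≥ 2*p - 2)) ∧ ((¬(lim + 2*p = 2*s)) → ((p + 3*z ≠ -15 ∨ 2*d ≠ z + 5) ∧ 3*p + z ≥ -6 ∧ lim ≥ 2*p - 2))
So before the loop: (lim + 2*p = 2*s → ((¬(lim + 2*p = 2*s)) ∧ (p + 3*s ≠ -12 ∨ 2*d ≠ s + 4) ∧ 3*p + s ≥ -5 ∧ lim ≥ 2*p - 2)) ∧ ((¬(lim + 2*p = 2*s)) → ((p + 3*z ≠ -15 ∨ 2*d ≠ z + 5) ∧ 3*p + z ≥ -6 ∧ lim ≥ 2*p - 2))
The weakest precondition is (lim + 2*p = 2*s → ((¬(lim + 2*p = 2*s)) ∧ (p + 3*s ≠ -12 ∨ 2*d ≠ s + 4) ∧ 3*p + s ≥ -5 ∧ lim ≥ 2*p - 2)) ∧ ((¬(lim + 2*p = 2*s)) → ((p + 3*z ≠ -15 ∨ 2*d ≠ z + 5) ∧ 3*p + z ≥ -6 ∧ lim ≥ 2*p - 2)).
Check whether (lim + 2*p = 2*s → ((¬(lim + 2*p = 2*s)) ∧ (p + 3*s ≠ -12 ∨ 2*d ≠ s + 4) ∧ 3*p + s ≥ -5 ∧ lim ≥ 2*p - 2)) ∧ ((¬(lim + 2*p = 2*s)) → ((p + 3*z ≠ -15 ∨ 2*d ≠ z + 5) ∧ 3*p + z ≥ -2 ∧ lim ≥ 2*p - 2)) implies it.
Every state satisfying the precondition satisfies the weakest precondition: the implication holds.
Answer: valid


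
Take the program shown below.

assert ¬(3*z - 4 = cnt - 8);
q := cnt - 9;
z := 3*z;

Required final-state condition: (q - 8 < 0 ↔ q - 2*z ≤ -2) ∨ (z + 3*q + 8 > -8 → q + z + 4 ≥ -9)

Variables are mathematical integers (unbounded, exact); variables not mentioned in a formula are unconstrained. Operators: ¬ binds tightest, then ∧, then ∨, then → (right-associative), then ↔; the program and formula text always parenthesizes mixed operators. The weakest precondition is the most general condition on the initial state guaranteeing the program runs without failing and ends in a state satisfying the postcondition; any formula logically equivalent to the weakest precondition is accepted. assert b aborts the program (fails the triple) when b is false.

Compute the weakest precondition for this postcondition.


Working backward. After the program, the postcondition (q - 8 < 0 ↔ q - 2*z ≤ -2) ∨ (z + 3*q + 8 > -8 → q + z + 4 ≥ -9) must hold; in canonical form it is (q < 8 ↔ q ≤ 2*z - 2) ∨ (3*q + z > -16 → q + z ≥ -13).
Before z := 3*z: (q < 8 ↔ q ≤ 6*z - 2) ∨ (3*q + 3*z > -16 → q + 3*z ≥ -13)
Before q := cnt - 9: (cnt < 17 ↔ cnt ≤ 6*z + 7) ∨ (3*cnt + 3*z > 11 → cnt + 3*z ≥ -4)
Before assert ¬(3*z - 4 = cnt - 8): (¬(3*z = cnt - 4)) ∧ ((cnt < 17 ↔ cnt ≤ 6*z + 7) ∨ (3*cnt + 3*z > 11 → cnt + 3*z ≥ -4))
Answer: WP = (¬(3*z = cnt - 4)) ∧ ((cnt < 17 ↔ cnt ≤ 6*z + 7) ∨ (3*cnt + 3*z > 11 → cnt + 3*z ≥ -4))
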